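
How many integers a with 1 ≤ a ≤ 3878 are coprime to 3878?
1656

The number of a ∈ {1, ..., 3878} with gcd(a, 3878) = 1 is by definition Euler's totient φ(3878). φ is multiplicative, with φ(p^e) = p^e − p^(e−1). Factorise 3878 = 2 · 7 · 277. Then
  φ(3878) = (2 − 1) · (7 − 1) · (277 − 1) = 1 · 6 · 276 = 1656.
So there are 1656 such integers.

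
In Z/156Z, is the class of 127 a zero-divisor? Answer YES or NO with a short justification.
NO

gcd(127, 156) = 1, so 127 is a unit in Z/156Z (it has a multiplicative inverse). A unit cannot be a zero-divisor: if 127·b ≡ 0 then multiplying both sides by 127^(−1) gives b ≡ 0. So 127 is not a zero-divisor.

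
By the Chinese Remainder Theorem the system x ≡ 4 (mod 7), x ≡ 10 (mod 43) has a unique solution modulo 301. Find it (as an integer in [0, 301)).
x ≡ 53 (mod 301); the representative in [0, 301) is 53

The moduli 7, 43 are pairwise coprime, so by the CRT there is a unique solution mod 7·43 = 301.
Solve by successive substitution. Start with x ≡ 4 (mod 7).
  Combine with x ≡ 10 (mod 43): write x = 4 + 7·t and require 4 + 7·t ≡ 10 (mod 43), i.e. 7·t ≡ 10 − 4 ≡ 6 (mod 43). Since 7^(−1) ≡ 37 (mod 43), t ≡ 37·6 ≡ 7 (mod 43). So x ≡ 4 + 7·7 = 53 (mod 301).
Unique solution in [0, 301): x = 53.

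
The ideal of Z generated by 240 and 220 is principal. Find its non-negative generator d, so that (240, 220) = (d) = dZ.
(240, 220) = (20); d = 20

In the PID Z, (a, b) is generated by gcd(a, b). Compute gcd(240, 220) with the extended Euclidean algorithm, tracking rows (r, s, t) with s·240 + t·220 = r:
  row A: (240, 1, 0)   [1·240 + 0·220 = 240]
  row B: (220, 0, 1)   [0·240 + 1·220 = 220]
  240 = 1·220 + 20   → row C = row A − 1·row B = (20, 1, −1)   [check: 1·240 − 1·220 = 20]
  220 = 11·20 + 0   → remainder 0, stop. gcd = 20 (last nonzero row C).
So gcd(240, 220) = 20, with Bézout identity 1·240 − 1·220 = 20. Containment (⊇): the Bézout identity exhibits 20 as an element of (240, 220), giving (20) ⊆ (240, 220). Containment (⊆): since 20 | 240 and 20 | 220 (240 = 20·12, 220 = 20·11), every Z-linear combination of 240 and 220 is divisible by 20, so (240, 220) ⊆ (20). Therefore (240, 220) = (20), d = 20.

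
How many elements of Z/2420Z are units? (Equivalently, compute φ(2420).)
An element a ∈ Z/2420Z is a unit iff gcd(a, 2420) = 1, so the number of units is φ(2420). φ is multiplicative, with φ(p^e) = p^e − p^(e−1). Factorise 2420 = 2^2 · 5 · 11^2. Then
  φ(2420) = (2^2 − 2^1) · (5 − 1) · (11^2 − 11^1) = 2 · 4 · 110 = 880.

Final answer: Z/2420Z has φ(2420) = 880 units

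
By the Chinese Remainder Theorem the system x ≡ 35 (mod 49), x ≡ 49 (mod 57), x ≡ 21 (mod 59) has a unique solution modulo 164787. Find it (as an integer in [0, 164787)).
The moduli 49, 57, 59 are pairwise coprime, so by the CRT there is a unique solution mod 49·57·59 = 164787.
Solve by successive substitution. Start with x ≡ 35 (mod 49).
  Combine with x ≡ 49 (mod 57): write x = 35 + 49·t and require 35 + 49·t ≡ 49 (mod 57), i.e. 49·t ≡ 49 − 35 ≡ 14 (mod 57). Since 49^(−1) ≡ 7 (mod 57), t ≡ 7·14 ≡ 41 (mod 57). So x ≡ 35 + 49·41 = 2044 (mod 2793).
  Combine with x ≡ 21 (mod 59): write x = 2044 + 2793·t and require 2044 + 2793·t ≡ 21 (mod 59), i.e. 2793·t ≡ 21 − 2044 ≡ 42 (mod 59). Since 2793^(−1) ≡ 3 (mod 59) (2793 ≡ 20 (mod 59)), t ≡ 3·42 ≡ 8 (mod 59). So x ≡ 2044 + 2793·8 = 24388 (mod 164787).
Unique solution in [0, 164787): x = 24388.

Final answer: x ≡ 24388 (mod 164787); the representative in [0, 164787) is 24388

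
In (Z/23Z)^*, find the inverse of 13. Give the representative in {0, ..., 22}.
13^(−1) ≡ 16 (mod 23)

Apply the extended Euclidean algorithm to (23, 13), tracking rows (r, s, t) with s·23 + t·13 = r. Each division r_prev = q·r_cur + r_new produces the new row as (previous row) − q·(current row):
  row A: (23, 1, 0)   [1·23 + 0·13 = 23]
  row B: (13, 0, 1)   [0·23 + 1·13 = 13]
  23 = 1·13 + 10   → row C = row A − 1·row B = (10, 1, −1)   [check: 1·23 − 1·13 = 10]
  13 = 1·10 + 3   → row D = row B − 1·row C = (3, −1, 2)   [check: −1·23 + 2·13 = 3]
  10 = 3·3 + 1   → row E = row C − 3·row D = (1, 4, −7)   [check: 4·23 − 7·13 = 1]
  3 = 3·1 + 0   → remainder 0, stop. gcd = 1 (last nonzero row E).
The gcd is 1, so 13 is invertible mod 23. The last nonzero row gives 4·23 − 7·13 = 1, so t = −7. So 13^(−1) ≡ −7 ≡ 16 (mod 23). Verify: 13 · 16 = 208 ≡ 1 (mod 23). ✓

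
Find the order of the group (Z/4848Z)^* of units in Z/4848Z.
|(Z/4848Z)^*| = 1600

(Z/4848Z)^* consists of the classes a with gcd(a, 4848) = 1, so its order is φ(4848). φ is multiplicative, with φ(p^e) = p^e − p^(e−1). Factorise 4848 = 2^4 · 3 · 101. Then
  φ(4848) = (2^4 − 2^3) · (3 − 1) · (101 − 1) = 8 · 2 · 100 = 1600.
Thus |(Z/4848Z)^*| = 1600.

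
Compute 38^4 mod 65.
1

Use repeated squaring. Binary(4) = 100. Walk through the bits of the exponent 4 left-to-right: at each bit after the leading one, square the running value, then multiply by 38 if the bit is 1 (always reducing mod 65):
  bit 1 = 1 (leading): start with 38.
  bit 2 = 0: square 38^2 = 1444 ≡ 14 (mod 65).
  bit 3 = 0: square 14^2 = 196 ≡ 1 (mod 65).
Final value: 38^4 ≡ 1 (mod 65).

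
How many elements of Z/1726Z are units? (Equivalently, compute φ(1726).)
An element a ∈ Z/1726Z is a unit iff gcd(a, 1726) = 1, so the number of units is φ(1726). φ is multiplicative, with φ(p^e) = p^e − p^(e−1). Factorise 1726 = 2 · 863. Then
  φ(1726) = (2 − 1) · (863 − 1) = 1 · 862 = 862.

Final answer: Z/1726Z has φ(1726) = 862 units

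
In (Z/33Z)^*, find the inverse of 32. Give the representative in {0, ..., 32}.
32^(−1) ≡ 32 (mod 33)

Apply the extended Euclidean algorithm to (33, 32), tracking rows (r, s, t) with s·33 + t·32 = r. Each division r_prev = q·r_cur + r_new produces the new row as (previous row) − q·(current row):
  row A: (33, 1, 0)   [1·33 + 0·32 = 33]
  row B: (32, 0, 1)   [0·33 + 1·32 = 32]
  33 = 1·32 + 1   → row C = row A − 1·row B = (1, 1, −1)   [check: 1·33 − 1·32 = 1]
  32 = 32·1 + 0   → remainder 0, stop. gcd = 1 (last nonzero row C).
The gcd is 1, so 32 is invertible mod 33. The last nonzero row gives 1·33 − 1·32 = 1, so t = −1. So 32^(−1) ≡ −1 ≡ 32 (mod 33). Verify: 32 · 32 = 1024 ≡ 1 (mod 33). ✓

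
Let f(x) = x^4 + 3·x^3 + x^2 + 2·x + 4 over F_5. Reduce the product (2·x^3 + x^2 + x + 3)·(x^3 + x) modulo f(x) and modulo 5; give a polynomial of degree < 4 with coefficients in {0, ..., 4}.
Multiply as integer polynomials: a · b = 2·x^6 + x^5 + 3·x^4 + 4·x^3 + x^2 + 3·x. Reducing coefficients mod 5: a · b ≡ 2·x^6 + x^5 + 3·x^4 + 4·x^3 + x^2 + 3·x. Now divide by f(x) = x^4 + 3·x^3 + x^2 + 2·x + 4 in F_5[x], eliminating the leading term at each step:
  leading term 2·x^6: subtract (2·x^2)·f(x) = 2·x^6 + x^5 + 2·x^4 + 4·x^3 + 3·x^2, leaving x^4 + 3·x^2 + 3·x (coefficients mod 5)
  leading term x^4: subtract (1)·f(x) = x^4 + 3·x^3 + x^2 + 2·x + 4, leaving 2·x^3 + 2·x^2 + x + 1 (coefficients mod 5)
The degree is now < 4, so this is the remainder. Hence a · b ≡ 2·x^3 + 2·x^2 + x + 1 in F_5[x]/(f).

Final answer: a · b ≡ 2·x^3 + 2·x^2 + x + 1 (mod f(x))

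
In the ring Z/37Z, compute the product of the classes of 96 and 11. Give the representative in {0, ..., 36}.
Reduce the factors first: 96 ≡ 22 (mod 37), so 96 · 11 ≡ 22 · 11 (mod 37). 22 · 11 = 242. Dividing by 37: 242 = 6·37 + 20. So (96 · 11) mod 37 = 20.

Final answer: 20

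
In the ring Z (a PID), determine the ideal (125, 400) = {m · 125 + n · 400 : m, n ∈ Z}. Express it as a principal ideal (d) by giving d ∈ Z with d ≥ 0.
(125, 400) = (25); d = 25

In the PID Z, (a, b) is generated by gcd(a, b). Compute gcd(400, 125) with the extended Euclidean algorithm, tracking rows (r, s, t) with s·400 + t·125 = r:
  row A: (400, 1, 0)   [1·400 + 0·125 = 400]
  row B: (125, 0, 1)   [0·400 + 1·125 = 125]
  400 = 3·125 + 25   → row C = row A − 3·row B = (25, 1, −3)   [check: 1·400 − 3·125 = 25]
  125 = 5·25 + 0   → remainder 0, stop. gcd = 25 (last nonzero row C).
So gcd(125, 400) = 25, with Bézout identity 1·400 − 3·125 = 25. Containment (⊇): the Bézout identity exhibits 25 as an element of (125, 400), giving (25) ⊆ (125, 400). Containment (⊆): since 25 | 125 and 25 | 400 (125 = 25·5, 400 = 25·16), every Z-linear combination of 125 and 400 is divisible by 25, so (125, 400) ⊆ (25). Therefore (125, 400) = (25), d = 25.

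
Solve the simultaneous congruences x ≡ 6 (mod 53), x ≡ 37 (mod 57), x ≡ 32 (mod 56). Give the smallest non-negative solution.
x ≡ 95512 (mod 169176); the representative in [0, 169176) is 95512

The moduli 53, 57, 56 are pairwise coprime, so by the CRT there is a unique solution mod 53·57·56 = 169176.
Solve by successive substitution. Start with x ≡ 6 (mod 53).
  Combine with x ≡ 37 (mod 57): write x = 6 + 53·t and require 6 + 53·t ≡ 37 (mod 57), i.e. 53·t ≡ 37 − 6 ≡ 31 (mod 57). Since 53^(−1) ≡ 14 (mod 57), t ≡ 14·31 ≡ 35 (mod 57). So x ≡ 6 + 53·35 = 1861 (mod 3021).
  Combine with x ≡ 32 (mod 56): write x = 1861 + 3021·t and require 1861 + 3021·t ≡ 32 (mod 56), i.e. 3021·t ≡ 32 − 1861 ≡ 19 (mod 56). Since 3021^(−1) ≡ 37 (mod 56) (3021 ≡ 53 (mod 56)), t ≡ 37·19 ≡ 31 (mod 56). So x ≡ 1861 + 3021·31 = 95512 (mod 169176).
Unique solution in [0, 169176): x = 95512.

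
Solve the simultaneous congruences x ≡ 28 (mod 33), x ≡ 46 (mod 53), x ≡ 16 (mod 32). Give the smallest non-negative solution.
x ≡ 30256 (mod 55968); the representative in [0, 55968) is 30256

The moduli 33, 53, 32 are pairwise coprime, so by the CRT there is a unique solution mod 33·53·32 = 55968.
Solve by successive substitution. Start with x ≡ 28 (mod 33).
  Combine with x ≡ 46 (mod 53): write x = 28 + 33·t and require 28 + 33·t ≡ 46 (mod 53), i.e. 33·t ≡ 46 − 28 ≡ 18 (mod 53). Since 33^(−1) ≡ 45 (mod 53), t ≡ 45·18 ≡ 15 (mod 53). So x ≡ 28 + 33·15 = 523 (mod 1749).
  Combine with x ≡ 16 (mod 32): write x = 523 + 1749·t and require 523 + 1749·t ≡ 16 (mod 32), i.e. 1749·t ≡ 16 − 523 ≡ 5 (mod 32). Since 1749^(−1) ≡ 29 (mod 32) (1749 ≡ 21 (mod 32)), t ≡ 29·5 ≡ 17 (mod 32). So x ≡ 523 + 1749·17 = 30256 (mod 55968).
Unique solution in [0, 55968): x = 30256.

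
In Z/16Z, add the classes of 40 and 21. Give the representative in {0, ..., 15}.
13

Reduce the summands first: 40 ≡ 8, 21 ≡ 5 (mod 16), so 40 + 21 ≡ 8 + 5 (mod 16). 8 + 5 = 13; 13 = 0·16 + 13, so (40 + 21) mod 16 = 13.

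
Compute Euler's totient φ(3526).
φ is multiplicative, with φ(p^e) = p^e − p^(e−1). Factorise 3526 = 2 · 41 · 43. Then
  φ(3526) = (2 − 1) · (41 − 1) · (43 − 1) = 1 · 40 · 42 = 1680.

Final answer: φ(3526) = 1680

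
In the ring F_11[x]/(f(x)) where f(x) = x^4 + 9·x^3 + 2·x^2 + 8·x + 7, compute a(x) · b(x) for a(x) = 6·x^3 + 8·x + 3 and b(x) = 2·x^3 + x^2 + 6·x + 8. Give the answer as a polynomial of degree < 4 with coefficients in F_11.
Multiply as integer polynomials: a · b = 12·x^6 + 6·x^5 + 52·x^4 + 62·x^3 + 51·x^2 + 82·x + 24. Reducing coefficients mod 11: a · b ≡ x^6 + 6·x^5 + 8·x^4 + 7·x^3 + 7·x^2 + 5·x + 2. Now divide by f(x) = x^4 + 9·x^3 + 2·x^2 + 8·x + 7 in F_11[x], eliminating the leading term at each step:
  leading term x^6: subtract (x^2)·f(x) = x^6 + 9·x^5 + 2·x^4 + 8·x^3 + 7·x^2, leaving 8·x^5 + 6·x^4 + 10·x^3 + 5·x + 2 (coefficients mod 11)
  leading term 8·x^5: subtract (8·x)·f(x) = 8·x^5 + 6·x^4 + 5·x^3 + 9·x^2 + x, leaving 5·x^3 + 2·x^2 + 4·x + 2 (coefficients mod 11)
The degree is now < 4, so this is the remainder. Hence a · b ≡ 5·x^3 + 2·x^2 + 4·x + 2 in F_11[x]/(f).

Final answer: a · b ≡ 5·x^3 + 2·x^2 + 4·x + 2 (mod f(x))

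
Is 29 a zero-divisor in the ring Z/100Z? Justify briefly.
NO

gcd(29, 100) = 1, so 29 is a unit in Z/100Z (it has a multiplicative inverse). A unit cannot be a zero-divisor: if 29·b ≡ 0 then multiplying both sides by 29^(−1) gives b ≡ 0. So 29 is not a zero-divisor.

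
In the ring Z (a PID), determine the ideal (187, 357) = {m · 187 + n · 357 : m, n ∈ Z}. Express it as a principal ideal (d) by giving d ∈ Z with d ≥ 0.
In the PID Z, (a, b) is generated by gcd(a, b). Compute gcd(357, 187) with the extended Euclidean algorithm, tracking rows (r, s, t) with s·357 + t·187 = r:
  row A: (357, 1, 0)   [1·357 + 0·187 = 357]
  row B: (187, 0, 1)   [0·357 + 1·187 = 187]
  357 = 1·187 + 170   → row C = row A − 1·row B = (170, 1, −1)   [check: 1·357 − 1·187 = 170]
  187 = 1·170 + 17   → row D = row B − 1·row C = (17, −1, 2)   [check: −1·357 + 2·187 = 17]
  170 = 10·17 + 0   → remainder 0, stop. gcd = 17 (last nonzero row D).
So gcd(187, 357) = 17, with Bézout identity −1·357 + 2·187 = 17. Containment (⊇): the Bézout identity exhibits 17 as an element of (187, 357), giving (17) ⊆ (187, 357). Containment (⊆): since 17 | 187 and 17 | 357 (187 = 17·11, 357 = 17·21), every Z-linear combination of 187 and 357 is divisible by 17, so (187, 357) ⊆ (17). Therefore (187, 357) = (17), d = 17.

Final answer: (187, 357) = (17); d = 17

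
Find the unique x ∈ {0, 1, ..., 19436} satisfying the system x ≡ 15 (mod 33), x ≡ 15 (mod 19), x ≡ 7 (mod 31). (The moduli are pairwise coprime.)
x ≡ 13182 (mod 19437); the representative in [0, 19437) is 13182

The moduli 33, 19, 31 are pairwise coprime, so by the CRT there is a unique solution mod 33·19·31 = 19437.
Solve by successive substitution. Start with x ≡ 15 (mod 33).
  Combine with x ≡ 15 (mod 19): write x = 15 + 33·t and require 15 + 33·t ≡ 15 (mod 19), i.e. 33·t ≡ 15 − 15 ≡ 0 (mod 19). Since 33^(−1) ≡ 15 (mod 19) (33 ≡ 14 (mod 19)), t ≡ 15·0 ≡ 0 (mod 19). So x ≡ 15 + 33·0 = 15 (mod 627).
  Combine with x ≡ 7 (mod 31): write x = 15 + 627·t and require 15 + 627·t ≡ 7 (mod 31), i.e. 627·t ≡ 7 − 15 ≡ 23 (mod 31). Since 627^(−1) ≡ 9 (mod 31) (627 ≡ 7 (mod 31)), t ≡ 9·23 ≡ 21 (mod 31). So x ≡ 15 + 627·21 = 13182 (mod 19437).
Unique solution in [0, 19437): x = 13182.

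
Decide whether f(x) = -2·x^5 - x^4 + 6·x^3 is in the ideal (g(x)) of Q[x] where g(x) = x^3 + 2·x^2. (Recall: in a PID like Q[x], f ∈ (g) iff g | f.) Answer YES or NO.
In Q[x] the ideal (g) consists of all multiples of g, so f ∈ (g) iff g | f, i.e. iff the remainder of f on division by g is 0. Divide f by g (g is monic, so eliminate the leading term of the running remainder at each step):
  leading term -2·x^5: subtract (-2·x^2)·g(x) = -2·x^5 - 4·x^4, leaving 3·x^4 + 6·x^3
  leading term 3·x^4: subtract (3·x)·g(x) = 3·x^4 + 6·x^3, leaving 0
The remainder is 0, so f(x) = g(x) · h(x) with h(x) = -2·x^2 + 3·x. Hence g | f, i.e. f ∈ (g).

Final answer: YES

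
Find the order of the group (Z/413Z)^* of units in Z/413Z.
(Z/413Z)^* consists of the classes a with gcd(a, 413) = 1, so its order is φ(413). φ is multiplicative, with φ(p^e) = p^e − p^(e−1). Factorise 413 = 7 · 59. Then
  φ(413) = (7 − 1) · (59 − 1) = 6 · 58 = 348.
Thus |(Z/413Z)^*| = 348.

Final answer: |(Z/413Z)^*| = 348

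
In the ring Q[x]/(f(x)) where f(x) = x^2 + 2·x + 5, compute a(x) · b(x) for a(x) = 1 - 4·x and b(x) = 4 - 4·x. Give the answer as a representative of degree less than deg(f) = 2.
First multiply in Q[x] without reducing: a · b = 16·x^2 - 20·x + 4. Now divide by f(x) = x^2 + 2·x + 5, eliminating the leading term at each step:
  leading term 16·x^2: subtract (16)·f(x) = 16·x^2 + 32·x + 80, leaving -52·x - 76
The degree is now < 2, so this is the remainder. Hence a · b ≡ -52·x - 76 in Q[x]/(f).

Final answer: a · b ≡ -52·x - 76 (mod f(x))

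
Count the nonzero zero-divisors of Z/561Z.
Z/561Z has 240 nonzero zero-divisors

In Z/561Z each nonzero element is either a unit (gcd with 561 is 1) or a zero-divisor (gcd > 1). The number of units is φ(561): factorise 561 = 3 · 11 · 17, so φ(561) = (3 − 1) · (11 − 1) · (17 − 1) = 2 · 10 · 16 = 320. The nonzero elements number 561 − 1 = 560. Hence the nonzero zero-divisors number 560 − 320 = 240.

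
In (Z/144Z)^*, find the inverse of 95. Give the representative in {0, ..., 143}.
95^(−1) ≡ 47 (mod 144)

Apply the extended Euclidean algorithm to (144, 95), tracking rows (r, s, t) with s·144 + t·95 = r. Each division r_prev = q·r_cur + r_new produces the new row as (previous row) − q·(current row):
  row A: (144, 1, 0)   [1·144 + 0·95 = 144]
  row B: (95, 0, 1)   [0·144 + 1·95 = 95]
  144 = 1·95 + 49   → row C = row A − 1·row B = (49, 1, −1)   [check: 1·144 − 1·95 = 49]
  95 = 1·49 + 46   → row D = row B − 1·row C = (46, −1, 2)   [check: −1·144 + 2·95 = 46]
  49 = 1·46 + 3   → row E = row C − 1·row D = (3, 2, −3)   [check: 2·144 − 3·95 = 3]
  46 = 15·3 + 1   → row F = row D − 15·row E = (1, −31, 47)   [check: −31·144 + 47·95 = 1]
  3 = 3·1 + 0   → remainder 0, stop. gcd = 1 (last nonzero row F).
The gcd is 1, so 95 is invertible mod 144. The last nonzero row gives −31·144 + 47·95 = 1, so t = 47. So 95^(−1) ≡ 47 (mod 144). Verify: 95 · 47 = 4465 ≡ 1 (mod 144). ✓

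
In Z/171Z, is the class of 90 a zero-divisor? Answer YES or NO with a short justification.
gcd(90, 171) = 9 > 1, so 90 is not a unit in Z/171Z. In Z/nZ every nonzero non-unit is a zero-divisor: explicitly, take b = 171/gcd = 19 ≠ 0 (mod 171); then 90·19 = 1710 = 10·171, i.e. 90·19 ≡ 0 (mod 171). So 90 is a zero-divisor.

Final answer: YES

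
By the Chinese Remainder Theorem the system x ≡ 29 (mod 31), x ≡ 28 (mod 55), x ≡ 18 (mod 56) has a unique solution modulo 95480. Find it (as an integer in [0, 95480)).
x ≡ 89898 (mod 95480); the representative in [0, 95480) is 89898

The moduli 31, 55, 56 are pairwise coprime, so by the CRT there is a unique solution mod 31·55·56 = 95480.
Solve by successive substitution. Start with x ≡ 29 (mod 31).
  Combine with x ≡ 28 (mod 55): write x = 29 + 31·t and require 29 + 31·t ≡ 28 (mod 55), i.e. 31·t ≡ 28 − 29 ≡ 54 (mod 55). Since 31^(−1) ≡ 16 (mod 55), t ≡ 16·54 ≡ 39 (mod 55). So x ≡ 29 + 31·39 = 1238 (mod 1705).
  Combine with x ≡ 18 (mod 56): write x = 1238 + 1705·t and require 1238 + 1705·t ≡ 18 (mod 56), i.e. 1705·t ≡ 18 − 1238 ≡ 12 (mod 56). Since 1705^(−1) ≡ 9 (mod 56) (1705 ≡ 25 (mod 56)), t ≡ 9·12 ≡ 52 (mod 56). So x ≡ 1238 + 1705·52 = 89898 (mod 95480).
Unique solution in [0, 95480): x = 89898.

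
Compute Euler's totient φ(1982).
φ is multiplicative, with φ(p^e) = p^e − p^(e−1). Factorise 1982 = 2 · 991. Then
  φ(1982) = (2 − 1) · (991 − 1) = 1 · 990 = 990.

Final answer: φ(1982) = 990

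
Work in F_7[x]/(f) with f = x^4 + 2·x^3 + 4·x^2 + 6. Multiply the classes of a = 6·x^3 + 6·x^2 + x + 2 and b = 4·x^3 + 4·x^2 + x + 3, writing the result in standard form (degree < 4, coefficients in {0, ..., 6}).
Multiply as integer polynomials: a · b = 24·x^6 + 48·x^5 + 34·x^4 + 36·x^3 + 27·x^2 + 5·x + 6. Reducing coefficients mod 7: a · b ≡ 3·x^6 + 6·x^5 + 6·x^4 + x^3 + 6·x^2 + 5·x + 6. Now divide by f(x) = x^4 + 2·x^3 + 4·x^2 + 6 in F_7[x], eliminating the leading term at each step:
  leading term 3·x^6: subtract (3·x^2)·f(x) = 3·x^6 + 6·x^5 + 5·x^4 + 4·x^2, leaving x^4 + x^3 + 2·x^2 + 5·x + 6 (coefficients mod 7)
  leading term x^4: subtract (1)·f(x) = x^4 + 2·x^3 + 4·x^2 + 6, leaving 6·x^3 + 5·x^2 + 5·x (coefficients mod 7)
The degree is now < 4, so this is the remainder. Hence a · b ≡ 6·x^3 + 5·x^2 + 5·x in F_7[x]/(f).

Final answer: a · b ≡ 6·x^3 + 5·x^2 + 5·x (mod f(x))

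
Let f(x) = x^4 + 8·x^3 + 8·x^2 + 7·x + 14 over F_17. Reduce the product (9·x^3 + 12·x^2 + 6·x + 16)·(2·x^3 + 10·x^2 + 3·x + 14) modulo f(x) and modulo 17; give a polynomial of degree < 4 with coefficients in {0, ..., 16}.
Multiply as integer polynomials: a · b = 18·x^6 + 114·x^5 + 159·x^4 + 254·x^3 + 346·x^2 + 132·x + 224. Reducing coefficients mod 17: a · b ≡ x^6 + 12·x^5 + 6·x^4 + 16·x^3 + 6·x^2 + 13·x + 3. Now divide by f(x) = x^4 + 8·x^3 + 8·x^2 + 7·x + 14 in F_17[x], eliminating the leading term at each step:
  leading term x^6: subtract (x^2)·f(x) = x^6 + 8·x^5 + 8·x^4 + 7·x^3 + 14·x^2, leaving 4·x^5 + 15·x^4 + 9·x^3 + 9·x^2 + 13·x + 3 (coefficients mod 17)
  leading term 4·x^5: subtract (4·x)·f(x) = 4·x^5 + 15·x^4 + 15·x^3 + 11·x^2 + 5·x, leaving 11·x^3 + 15·x^2 + 8·x + 3 (coefficients mod 17)
The degree is now < 4, so this is the remainder. Hence a · b ≡ 11·x^3 + 15·x^2 + 8·x + 3 in F_17[x]/(f).

Final answer: a · b ≡ 11·x^3 + 15·x^2 + 8·x + 3 (mod f(x))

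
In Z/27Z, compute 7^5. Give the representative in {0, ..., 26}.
13

Use repeated squaring. Binary(5) = 101. Walk through the bits of the exponent 5 left-to-right: at each bit after the leading one, square the running value, then multiply by 7 if the bit is 1 (always reducing mod 27):
  bit 1 = 1 (leading): start with 7.
  bit 2 = 0: square 7^2 = 49 ≡ 22 (mod 27).
  bit 3 = 1: square 22^2 = 484 ≡ 25; bit is 1, so multiply 25·7 = 175 ≡ 13 (mod 27).
Final value: 7^5 ≡ 13 (mod 27).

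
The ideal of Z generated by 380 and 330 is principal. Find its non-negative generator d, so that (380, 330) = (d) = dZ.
(380, 330) = (10); d = 10

In the PID Z, (a, b) is generated by gcd(a, b). Compute gcd(380, 330) with the extended Euclidean algorithm, tracking rows (r, s, t) with s·380 + t·330 = r:
  row A: (380, 1, 0)   [1·380 + 0·330 = 380]
  row B: (330, 0, 1)   [0·380 + 1·330 = 330]
  380 = 1·330 + 50   → row C = row A − 1·row B = (50, 1, −1)   [check: 1·380 − 1·330 = 50]
  330 = 6·50 + 30   → row D = row B − 6·row C = (30, −6, 7)   [check: −6·380 + 7·330 = 30]
  50 = 1·30 + 20   → row E = row C − 1·row D = (20, 7, −8)   [check: 7·380 − 8·330 = 20]
  30 = 1·20 + 10   → row F = row D − 1·row E = (10, −13, 15)   [check: −13·380 + 15·330 = 10]
  20 = 2·10 + 0   → remainder 0, stop. gcd = 10 (last nonzero row F).
So gcd(380, 330) = 10, with Bézout identity −13·380 + 15·330 = 10. Containment (⊇): the Bézout identity exhibits 10 as an element of (380, 330), giving (10) ⊆ (380, 330). Containment (⊆): since 10 | 380 and 10 | 330 (380 = 10·38, 330 = 10·33), every Z-linear combination of 380 and 330 is divisible by 10, so (380, 330) ⊆ (10). Therefore (380, 330) = (10), d = 10.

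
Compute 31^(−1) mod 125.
31^(−1) ≡ 121 (mod 125)

Apply the extended Euclidean algorithm to (125, 31), tracking rows (r, s, t) with s·125 + t·31 = r. Each division r_prev = q·r_cur + r_new produces the new row as (previous row) − q·(current row):
  row A: (125, 1, 0)   [1·125 + 0·31 = 125]
  row B: (31, 0, 1)   [0·125 + 1·31 = 31]
  125 = 4·31 + 1   → row C = row A − 4·row B = (1, 1, −4)   [check: 1·125 − 4·31 = 1]
  31 = 31·1 + 0   → remainder 0, stop. gcd = 1 (last nonzero row C).
The gcd is 1, so 31 is invertible mod 125. The last nonzero row gives 1·125 − 4·31 = 1, so t = −4. So 31^(−1) ≡ −4 ≡ 121 (mod 125). Verify: 31 · 121 = 3751 ≡ 1 (mod 125). ✓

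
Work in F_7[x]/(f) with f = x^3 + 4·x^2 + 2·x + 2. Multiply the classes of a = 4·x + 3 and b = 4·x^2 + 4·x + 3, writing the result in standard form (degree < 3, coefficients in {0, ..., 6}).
Multiply as integer polynomials: a · b = 16·x^3 + 28·x^2 + 24·x + 9. Reducing coefficients mod 7: a · b ≡ 2·x^3 + 3·x + 2. Now divide by f(x) = x^3 + 4·x^2 + 2·x + 2 in F_7[x], eliminating the leading term at each step:
  leading term 2·x^3: subtract (2)·f(x) = 2·x^3 + x^2 + 4·x + 4, leaving 6·x^2 + 6·x + 5 (coefficients mod 7)
The degree is now < 3, so this is the remainder. Hence a · b ≡ 6·x^2 + 6·x + 5 in F_7[x]/(f).

Final answer: a · b ≡ 6·x^2 + 6·x + 5 (mod f(x))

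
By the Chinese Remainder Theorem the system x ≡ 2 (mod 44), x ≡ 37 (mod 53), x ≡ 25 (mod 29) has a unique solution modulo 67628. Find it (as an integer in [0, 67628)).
x ≡ 60722 (mod 67628); the representative in [0, 67628) is 60722

The moduli 44, 53, 29 are pairwise coprime, so by the CRT there is a unique solution mod 44·53·29 = 67628.
Solve by successive substitution. Start with x ≡ 2 (mod 44).
  Combine with x ≡ 37 (mod 53): write x = 2 + 44·t and require 2 + 44·t ≡ 37 (mod 53), i.e. 44·t ≡ 37 − 2 ≡ 35 (mod 53). Since 44^(−1) ≡ 47 (mod 53), t ≡ 47·35 ≡ 2 (mod 53). So x ≡ 2 + 44·2 = 90 (mod 2332).
  Combine with x ≡ 25 (mod 29): write x = 90 + 2332·t and require 90 + 2332·t ≡ 25 (mod 29), i.e. 2332·t ≡ 25 − 90 ≡ 22 (mod 29). Since 2332^(−1) ≡ 17 (mod 29) (2332 ≡ 12 (mod 29)), t ≡ 17·22 ≡ 26 (mod 29). So x ≡ 90 + 2332·26 = 60722 (mod 67628).
Unique solution in [0, 67628): x = 60722.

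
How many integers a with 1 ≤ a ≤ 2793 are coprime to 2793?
The number of a ∈ {1, ..., 2793} with gcd(a, 2793) = 1 is by definition Euler's totient φ(2793). φ is multiplicative, with φ(p^e) = p^e − p^(e−1). Factorise 2793 = 3 · 7^2 · 19. Then
  φ(2793) = (3 − 1) · (7^2 − 7^1) · (19 − 1) = 2 · 42 · 18 = 1512.
So there are 1512 such integers.

Final answer: 1512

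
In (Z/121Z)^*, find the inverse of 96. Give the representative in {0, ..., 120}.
Apply the extended Euclidean algorithm to (121, 96), tracking rows (r, s, t) with s·121 + t·96 = r. Each division r_prev = q·r_cur + r_new produces the new row as (previous row) − q·(current row):
  row A: (121, 1, 0)   [1·121 + 0·96 = 121]
  row B: (96, 0, 1)   [0·121 + 1·96 = 96]
  121 = 1·96 + 25   → row C = row A − 1·row B = (25, 1, −1)   [check: 1·121 − 1·96 = 25]
  96 = 3·25 + 21   → row D = row B − 3·row C = (21, −3, 4)   [check: −3·121 + 4·96 = 21]
  25 = 1·21 + 4   → row E = row C − 1·row D = (4, 4, −5)   [check: 4·121 − 5·96 = 4]
  21 = 5·4 + 1   → row F = row D − 5·row E = (1, −23, 29)   [check: −23·121 + 29·96 = 1]
  4 = 4·1 + 0   → remainder 0, stop. gcd = 1 (last nonzero row F).
The gcd is 1, so 96 is invertible mod 121. The last nonzero row gives −23·121 + 29·96 = 1, so t = 29. So 96^(−1) ≡ 29 (mod 121). Verify: 96 · 29 = 2784 ≡ 1 (mod 121). ✓

Final answer: 96^(−1) ≡ 29 (mod 121)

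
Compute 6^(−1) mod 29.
6^(−1) ≡ 5 (mod 29)

Apply the extended Euclidean algorithm to (29, 6), tracking rows (r, s, t) with s·29 + t·6 = r. Each division r_prev = q·r_cur + r_new produces the new row as (previous row) − q·(current row):
  row A: (29, 1, 0)   [1·29 + 0·6 = 29]
  row B: (6, 0, 1)   [0·29 + 1·6 = 6]
  29 = 4·6 + 5   → row C = row A − 4·row B = (5, 1, −4)   [check: 1·29 − 4·6 = 5]
  6 = 1·5 + 1   → row D = row B − 1·row C = (1, −1, 5)   [check: −1·29 + 5·6 = 1]
  5 = 5·1 + 0   → remainder 0, stop. gcd = 1 (last nonzero row D).
The gcd is 1, so 6 is invertible mod 29. The last nonzero row gives −1·29 + 5·6 = 1, so t = 5. So 6^(−1) ≡ 5 (mod 29). Verify: 6 · 5 = 30 ≡ 1 (mod 29). ✓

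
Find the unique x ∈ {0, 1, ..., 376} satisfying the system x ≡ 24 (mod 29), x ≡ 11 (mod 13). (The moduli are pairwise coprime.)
The moduli 29, 13 are pairwise coprime, so by the CRT there is a unique solution mod 29·13 = 377.
Solve by successive substitution. Start with x ≡ 24 (mod 29).
  Combine with x ≡ 11 (mod 13): write x = 24 + 29·t and require 24 + 29·t ≡ 11 (mod 13), i.e. 29·t ≡ 11 − 24 ≡ 0 (mod 13). Since 29^(−1) ≡ 9 (mod 13) (29 ≡ 3 (mod 13)), t ≡ 9·0 ≡ 0 (mod 13). So x ≡ 24 + 29·0 = 24 (mod 377).
Unique solution in [0, 377): x = 24.

Final answer: x ≡ 24 (mod 377); the representative in [0, 377) is 24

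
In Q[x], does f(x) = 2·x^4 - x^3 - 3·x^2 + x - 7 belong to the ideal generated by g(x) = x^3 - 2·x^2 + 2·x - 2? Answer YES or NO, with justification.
NO

In Q[x] the ideal (g) consists of all multiples of g, so f ∈ (g) iff g | f, i.e. iff the remainder of f on division by g is 0. Divide f by g (g is monic, so eliminate the leading term of the running remainder at each step):
  leading term 2·x^4: subtract (2·x)·g(x) = 2·x^4 - 4·x^3 + 4·x^2 - 4·x, leaving 3·x^3 - 7·x^2 + 5·x - 7
  leading term 3·x^3: subtract (3)·g(x) = 3·x^3 - 6·x^2 + 6·x - 6, leaving -x^2 - x - 1
The remainder r(x) = -x^2 - x - 1 ≠ 0 (and deg r < deg g), so g ∤ f, i.e. f ∉ (g).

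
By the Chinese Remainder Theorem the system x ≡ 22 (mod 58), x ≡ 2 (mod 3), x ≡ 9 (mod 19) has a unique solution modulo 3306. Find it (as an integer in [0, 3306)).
The moduli 58, 3, 19 are pairwise coprime, so by the CRT there is a unique solution mod 58·3·19 = 3306.
Solve by successive substitution. Start with x ≡ 22 (mod 58).
  Combine with x ≡ 2 (mod 3): write x = 22 + 58·t and require 22 + 58·t ≡ 2 (mod 3), i.e. 58·t ≡ 2 − 22 ≡ 1 (mod 3). Since 58^(−1) ≡ 1 (mod 3) (58 ≡ 1 (mod 3)), t ≡ 1·1 ≡ 1 (mod 3). So x ≡ 22 + 58·1 = 80 (mod 174).
  Combine with x ≡ 9 (mod 19): write x = 80 + 174·t and require 80 + 174·t ≡ 9 (mod 19), i.e. 174·t ≡ 9 − 80 ≡ 5 (mod 19). Since 174^(−1) ≡ 13 (mod 19) (174 ≡ 3 (mod 19)), t ≡ 13·5 ≡ 8 (mod 19). So x ≡ 80 + 174·8 = 1472 (mod 3306).
Unique solution in [0, 3306): x = 1472.

Final answer: x ≡ 1472 (mod 3306); the representative in [0, 3306) is 1472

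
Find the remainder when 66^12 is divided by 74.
Use repeated squaring. Binary(12) = 1100. Walk through the bits of the exponent 12 left-to-right: at each bit after the leading one, square the running value, then multiply by 66 if the bit is 1 (always reducing mod 74):
  bit 1 = 1 (leading): start with 66.
  bit 2 = 1: square 66^2 = 4356 ≡ 64; bit is 1, so multiply 64·66 = 4224 ≡ 6 (mod 74).
  bit 3 = 0: square 6^2 = 36 (mod 74).
  bit 4 = 0: square 36^2 = 1296 ≡ 38 (mod 74).
Final value: 66^12 ≡ 38 (mod 74).

Final answer: 38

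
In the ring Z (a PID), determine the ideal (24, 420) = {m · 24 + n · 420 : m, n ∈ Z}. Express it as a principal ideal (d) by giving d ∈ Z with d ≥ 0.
In the PID Z, (a, b) is generated by gcd(a, b). Compute gcd(420, 24) with the extended Euclidean algorithm, tracking rows (r, s, t) with s·420 + t·24 = r:
  row A: (420, 1, 0)   [1·420 + 0·24 = 420]
  row B: (24, 0, 1)   [0·420 + 1·24 = 24]
  420 = 17·24 + 12   → row C = row A − 17·row B = (12, 1, −17)   [check: 1·420 − 17·24 = 12]
  24 = 2·12 + 0   → remainder 0, stop. gcd = 12 (last nonzero row C).
So gcd(24, 420) = 12, with Bézout identity 1·420 − 17·24 = 12. Containment (⊇): the Bézout identity exhibits 12 as an element of (24, 420), giving (12) ⊆ (24, 420). Containment (⊆): since 12 | 24 and 12 | 420 (24 = 12·2, 420 = 12·35), every Z-linear combination of 24 and 420 is divisible by 12, so (24, 420) ⊆ (12). Therefore (24, 420) = (12), d = 12.

Final answer: (24, 420) = (12); d = 12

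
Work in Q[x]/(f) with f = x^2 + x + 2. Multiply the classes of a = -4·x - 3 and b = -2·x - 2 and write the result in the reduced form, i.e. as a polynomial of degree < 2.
First multiply in Q[x] without reducing: a · b = 8·x^2 + 14·x + 6. Now divide by f(x) = x^2 + x + 2, eliminating the leading term at each step:
  leading term 8·x^2: subtract (8)·f(x) = 8·x^2 + 8·x + 16, leaving 6·x - 10
The degree is now < 2, so this is the remainder. Hence a · b ≡ 6·x - 10 in Q[x]/(f).

Final answer: a · b ≡ 6·x - 10 (mod f(x))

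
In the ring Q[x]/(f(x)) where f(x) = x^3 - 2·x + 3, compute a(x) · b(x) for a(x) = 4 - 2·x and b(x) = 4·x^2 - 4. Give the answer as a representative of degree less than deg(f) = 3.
First multiply in Q[x] without reducing: a · b = -8·x^3 + 16·x^2 + 8·x - 16. Now divide by f(x) = x^3 - 2·x + 3, eliminating the leading term at each step:
  leading term -8·x^3: subtract (-8)·f(x) = -8·x^3 + 16·x - 24, leaving 16·x^2 - 8·x + 8
The degree is now < 3, so this is the remainder. Hence a · b ≡ 16·x^2 - 8·x + 8 in Q[x]/(f).

Final answer: a · b ≡ 16·x^2 - 8·x + 8 (mod f(x))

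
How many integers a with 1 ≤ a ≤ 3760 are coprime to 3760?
1472

The number of a ∈ {1, ..., 3760} with gcd(a, 3760) = 1 is by definition Euler's totient φ(3760). φ is multiplicative, with φ(p^e) = p^e − p^(e−1). Factorise 3760 = 2^4 · 5 · 47. Then
  φ(3760) = (2^4 − 2^3) · (5 − 1) · (47 − 1) = 8 · 4 · 46 = 1472.
So there are 1472 such integers.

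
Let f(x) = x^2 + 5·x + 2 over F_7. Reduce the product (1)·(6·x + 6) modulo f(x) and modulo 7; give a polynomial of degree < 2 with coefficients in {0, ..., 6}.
Multiply as integer polynomials: a · b = 6·x + 6. Reducing coefficients mod 7: a · b ≡ 6·x + 6. This already has degree < 2, so no reduction by f is needed. Hence a · b ≡ 6·x + 6 in F_7[x]/(f).

Final answer: a · b ≡ 6·x + 6 (mod f(x))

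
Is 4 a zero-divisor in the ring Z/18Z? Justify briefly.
YES

gcd(4, 18) = 2 > 1, so 4 is not a unit in Z/18Z. In Z/nZ every nonzero non-unit is a zero-divisor: explicitly, take b = 18/gcd = 9 ≠ 0 (mod 18); then 4·9 = 36 = 2·18, i.e. 4·9 ≡ 0 (mod 18). So 4 is a zero-divisor.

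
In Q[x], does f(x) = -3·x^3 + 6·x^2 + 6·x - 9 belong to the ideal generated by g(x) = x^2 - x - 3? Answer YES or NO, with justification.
In Q[x] the ideal (g) consists of all multiples of g, so f ∈ (g) iff g | f, i.e. iff the remainder of f on division by g is 0. Divide f by g (g is monic, so eliminate the leading term of the running remainder at each step):
  leading term -3·x^3: subtract (-3·x)·g(x) = -3·x^3 + 3·x^2 + 9·x, leaving 3·x^2 - 3·x - 9
  leading term 3·x^2: subtract (3)·g(x) = 3·x^2 - 3·x - 9, leaving 0
The remainder is 0, so f(x) = g(x) · h(x) with h(x) = 3 - 3·x. Hence g | f, i.e. f ∈ (g).

Final answer: YES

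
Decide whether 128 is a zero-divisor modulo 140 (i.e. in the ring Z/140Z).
YES

gcd(128, 140) = 4 > 1, so 128 is not a unit in Z/140Z. In Z/nZ every nonzero non-unit is a zero-divisor: explicitly, take b = 140/gcd = 35 ≠ 0 (mod 140); then 128·35 = 4480 = 32·140, i.e. 128·35 ≡ 0 (mod 140). So 128 is a zero-divisor.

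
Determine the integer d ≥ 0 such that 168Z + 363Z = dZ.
(168, 363) = (3); d = 3

In the PID Z, (a, b) is generated by gcd(a, b). Compute gcd(363, 168) with the extended Euclidean algorithm, tracking rows (r, s, t) with s·363 + t·168 = r:
  row A: (363, 1, 0)   [1·363 + 0·168 = 363]
  row B: (168, 0, 1)   [0·363 + 1·168 = 168]
  363 = 2·168 + 27   → row C = row A − 2·row B = (27, 1, −2)   [check: 1·363 − 2·168 = 27]
  168 = 6·27 + 6   → row D = row B − 6·row C = (6, −6, 13)   [check: −6·363 + 13·168 = 6]
  27 = 4·6 + 3   → row E = row C − 4·row D = (3, 25, −54)   [check: 25·363 − 54·168 = 3]
  6 = 2·3 + 0   → remainder 0, stop. gcd = 3 (last nonzero row E).
So gcd(168, 363) = 3, with Bézout identity 25·363 − 54·168 = 3. Containment (⊇): the Bézout identity exhibits 3 as an element of (168, 363), giving (3) ⊆ (168, 363). Containment (⊆): since 3 | 168 and 3 | 363 (168 = 3·56, 363 = 3·121), every Z-linear combination of 168 and 363 is divisible by 3, so (168, 363) ⊆ (3). Therefore (168, 363) = (3), d = 3.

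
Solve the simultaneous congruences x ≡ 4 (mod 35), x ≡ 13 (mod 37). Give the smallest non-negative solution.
x ≡ 494 (mod 1295); the representative in [0, 1295) is 494

The moduli 35, 37 are pairwise coprime, so by the CRT there is a unique solution mod 35·37 = 1295.
Solve by successive substitution. Start with x ≡ 4 (mod 35).
  Combine with x ≡ 13 (mod 37): write x = 4 + 35·t and require 4 + 35·t ≡ 13 (mod 37), i.e. 35·t ≡ 13 − 4 ≡ 9 (mod 37). Since 35^(−1) ≡ 18 (mod 37), t ≡ 18·9 ≡ 14 (mod 37). So x ≡ 4 + 35·14 = 494 (mod 1295).
Unique solution in [0, 1295): x = 494.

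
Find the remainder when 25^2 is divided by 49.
37

Use repeated squaring. Binary(2) = 10. Walk through the bits of the exponent 2 left-to-right: at each bit after the leading one, square the running value, then multiply by 25 if the bit is 1 (always reducing mod 49):
  bit 1 = 1 (leading): start with 25.
  bit 2 = 0: square 25^2 = 625 ≡ 37 (mod 49).
Final value: 25^2 ≡ 37 (mod 49).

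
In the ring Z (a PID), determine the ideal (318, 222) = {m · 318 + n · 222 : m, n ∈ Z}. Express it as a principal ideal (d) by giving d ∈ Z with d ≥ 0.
(318, 222) = (6); d = 6

In the PID Z, (a, b) is generated by gcd(a, b). Compute gcd(318, 222) with the extended Euclidean algorithm, tracking rows (r, s, t) with s·318 + t·222 = r:
  row A: (318, 1, 0)   [1·318 + 0·222 = 318]
  row B: (222, 0, 1)   [0·318 + 1·222 = 222]
  318 = 1·222 + 96   → row C = row A − 1·row B = (96, 1, −1)   [check: 1·318 − 1·222 = 96]
  222 = 2·96 + 30   → row D = row B − 2·row C = (30, −2, 3)   [check: −2·318 + 3·222 = 30]
  96 = 3·30 + 6   → row E = row C − 3·row D = (6, 7, −10)   [check: 7·318 − 10·222 = 6]
  30 = 5·6 + 0   → remainder 0, stop. gcd = 6 (last nonzero row E).
So gcd(318, 222) = 6, with Bézout identity 7·318 − 10·222 = 6. Containment (⊇): the Bézout identity exhibits 6 as an element of (318, 222), giving (6) ⊆ (318, 222). Containment (⊆): since 6 | 318 and 6 | 222 (318 = 6·53, 222 = 6·37), every Z-linear combination of 318 and 222 is divisible by 6, so (318, 222) ⊆ (6). Therefore (318, 222) = (6), d = 6.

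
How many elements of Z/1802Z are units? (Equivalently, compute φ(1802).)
An element a ∈ Z/1802Z is a unit iff gcd(a, 1802) = 1, so the number of units is φ(1802). φ is multiplicative, with φ(p^e) = p^e − p^(e−1). Factorise 1802 = 2 · 17 · 53. Then
  φ(1802) = (2 − 1) · (17 − 1) · (53 − 1) = 1 · 16 · 52 = 832.

Final answer: Z/1802Z has φ(1802) = 832 units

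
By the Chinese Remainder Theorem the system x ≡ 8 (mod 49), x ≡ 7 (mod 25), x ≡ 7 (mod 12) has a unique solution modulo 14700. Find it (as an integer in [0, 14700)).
x ≡ 12307 (mod 14700); the representative in [0, 14700) is 12307

The moduli 49, 25, 12 are pairwise coprime, so by the CRT there is a unique solution mod 49·25·12 = 14700.
Solve by successive substitution. Start with x ≡ 8 (mod 49).
  Combine with x ≡ 7 (mod 25): write x = 8 + 49·t and require 8 + 49·t ≡ 7 (mod 25), i.e. 49·t ≡ 7 − 8 ≡ 24 (mod 25). Since 49^(−1) ≡ 24 (mod 25) (49 ≡ 24 (mod 25)), t ≡ 24·24 ≡ 1 (mod 25). So x ≡ 8 + 49·1 = 57 (mod 1225).
  Combine with x ≡ 7 (mod 12): write x = 57 + 1225·t and require 57 + 1225·t ≡ 7 (mod 12), i.e. 1225·t ≡ 7 − 57 ≡ 10 (mod 12). Since 1225^(−1) ≡ 1 (mod 12) (1225 ≡ 1 (mod 12)), t ≡ 1·10 ≡ 10 (mod 12). So x ≡ 57 + 1225·10 = 12307 (mod 14700).
Unique solution in [0, 14700): x = 12307.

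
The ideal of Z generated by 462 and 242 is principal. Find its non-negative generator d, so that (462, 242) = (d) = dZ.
In the PID Z, (a, b) is generated by gcd(a, b). Compute gcd(462, 242) with the extended Euclidean algorithm, tracking rows (r, s, t) with s·462 + t·242 = r:
  row A: (462, 1, 0)   [1·462 + 0·242 = 462]
  row B: (242, 0, 1)   [0·462 + 1·242 = 242]
  462 = 1·242 + 220   → row C = row A − 1·row B = (220, 1, −1)   [check: 1·462 − 1·242 = 220]
  242 = 1·220 + 22   → row D = row B − 1·row C = (22, −1, 2)   [check: −1·462 + 2·242 = 22]
  220 = 10·22 + 0   → remainder 0, stop. gcd = 22 (last nonzero row D).
So gcd(462, 242) = 22, with Bézout identity −1·462 + 2·242 = 22. Containment (⊇): the Bézout identity exhibits 22 as an element of (462, 242), giving (22) ⊆ (462, 242). Containment (⊆): since 22 | 462 and 22 | 242 (462 = 22·21, 242 = 22·11), every Z-linear combination of 462 and 242 is divisible by 22, so (462, 242) ⊆ (22). Therefore (462, 242) = (22), d = 22.

Final answer: (462, 242) = (22); d = 22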